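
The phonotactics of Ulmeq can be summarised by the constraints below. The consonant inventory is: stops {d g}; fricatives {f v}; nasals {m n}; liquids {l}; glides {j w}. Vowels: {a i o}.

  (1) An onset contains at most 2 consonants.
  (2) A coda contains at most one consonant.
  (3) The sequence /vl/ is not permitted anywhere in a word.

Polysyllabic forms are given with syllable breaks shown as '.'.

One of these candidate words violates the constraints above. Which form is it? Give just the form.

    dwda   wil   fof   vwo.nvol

dwda

dwda — violates constraint 1: syllable 1 onset /dwd/ has 3 consonants (> 2) → not permitted
wil — σ1 onset /w/, coda /l/ ok → permitted
fof — σ1 onset /f/, coda /f/ ok → permitted
vwo.nvol — σ1 onset /vw/ (2C), coda /∅/ ok; σ2 onset /nv/ (2C), coda /l/ ok → permitted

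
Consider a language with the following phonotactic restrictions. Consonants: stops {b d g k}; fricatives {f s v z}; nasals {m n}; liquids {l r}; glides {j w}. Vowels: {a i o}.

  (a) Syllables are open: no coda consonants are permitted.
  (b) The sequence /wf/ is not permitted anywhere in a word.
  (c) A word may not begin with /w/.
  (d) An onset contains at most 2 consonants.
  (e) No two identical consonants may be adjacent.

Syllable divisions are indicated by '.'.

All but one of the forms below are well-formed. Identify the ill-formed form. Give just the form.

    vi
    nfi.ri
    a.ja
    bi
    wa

vi — σ1 onset /v/, coda /∅/ ok → well-formed
nfi.ri — σ1 onset /nf/ (2C), coda /∅/ ok; σ2 onset /r/, coda /∅/ ok → well-formed
a.ja — σ1 onset /∅/, coda /∅/ ok; σ2 onset /j/, coda /∅/ ok → well-formed
bi — σ1 onset /b/, coda /∅/ ok → well-formed
wa — violates constraint (c): word begins with /w/ → ill-formed

wa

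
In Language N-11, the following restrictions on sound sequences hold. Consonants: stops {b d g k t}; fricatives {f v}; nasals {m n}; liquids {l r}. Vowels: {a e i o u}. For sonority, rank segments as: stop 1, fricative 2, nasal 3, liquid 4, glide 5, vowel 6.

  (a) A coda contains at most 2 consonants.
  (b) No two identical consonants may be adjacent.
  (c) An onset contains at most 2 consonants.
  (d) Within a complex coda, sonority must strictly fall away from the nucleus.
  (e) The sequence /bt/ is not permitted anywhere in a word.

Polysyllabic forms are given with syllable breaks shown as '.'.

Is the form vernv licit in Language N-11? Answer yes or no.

vernv — violates constraint (a): syllable 1 coda /rnv/ has 3 consonants (> 2) → illicit

no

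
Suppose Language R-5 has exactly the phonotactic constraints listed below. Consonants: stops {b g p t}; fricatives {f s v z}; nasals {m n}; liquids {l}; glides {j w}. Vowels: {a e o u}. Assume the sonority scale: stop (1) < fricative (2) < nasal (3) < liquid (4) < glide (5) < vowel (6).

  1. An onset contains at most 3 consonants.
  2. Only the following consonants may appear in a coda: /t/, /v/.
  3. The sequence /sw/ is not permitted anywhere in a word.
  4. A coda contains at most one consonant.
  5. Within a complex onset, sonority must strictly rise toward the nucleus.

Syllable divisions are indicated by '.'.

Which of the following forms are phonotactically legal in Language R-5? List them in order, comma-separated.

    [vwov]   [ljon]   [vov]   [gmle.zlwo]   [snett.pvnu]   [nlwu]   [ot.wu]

[vwov], [vov], [gmle.zlwo], [nlwu], [ot.wu]

[vwov] — σ1 onset /vw/ (2→5 rises), coda /v/ ok → phonotactically legal
[ljon] — violates constraint 2: syllable 1 coda contains /n/, which is not a licensed coda consonant → phonotactically illegal
[vov] — σ1 onset /v/, coda /v/ ok → phonotactically legal
[gmle.zlwo] — σ1 onset /gml/ (1→3→4 rises), coda /∅/ ok; σ2 onset /zlw/ (2→4→5 rises), coda /∅/ ok → phonotactically legal
[snett.pvnu] — violates constraint 4: syllable 1 coda /tt/ has 2 consonants (> 1) → phonotactically illegal
[nlwu] — σ1 onset /nlw/ (3→4→5 rises), coda /∅/ ok → phonotactically legal
[ot.wu] — σ1 onset /∅/, coda /t/ ok; σ2 onset /w/, coda /∅/ ok → phonotactically legal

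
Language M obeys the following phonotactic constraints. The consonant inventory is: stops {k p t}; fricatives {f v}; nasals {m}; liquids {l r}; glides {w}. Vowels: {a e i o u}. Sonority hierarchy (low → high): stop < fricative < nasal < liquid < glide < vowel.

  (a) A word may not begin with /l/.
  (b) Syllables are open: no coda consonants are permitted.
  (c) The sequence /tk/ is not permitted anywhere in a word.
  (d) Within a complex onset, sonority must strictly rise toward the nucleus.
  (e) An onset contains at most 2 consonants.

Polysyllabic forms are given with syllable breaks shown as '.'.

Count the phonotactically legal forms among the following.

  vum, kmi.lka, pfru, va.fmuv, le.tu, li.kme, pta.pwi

0

vum — violates constraint (b): syllable 1 coda /m/ has 1 consonant (> 0) → phonotactically illegal
kmi.lka — violates constraint (d): syllable 2 onset /lk/: /l/ (liquid, 4) → /k/ (stop, 1) does not rise → phonotactically illegal
pfru — violates constraint (e): syllable 1 onset /pfr/ has 3 consonants (> 2) → phonotactically illegal
va.fmuv — violates constraint (b): syllable 2 coda /v/ has 1 consonant (> 0) → phonotactically illegal
le.tu — violates constraint (a): word begins with /l/ → phonotactically illegal
li.kme — violates constraint (a): word begins with /l/ → phonotactically illegal
pta.pwi — violates constraint (d): syllable 1 onset /pt/: /p/ (stop, 1) → /t/ (stop, 1) does not rise → phonotactically illegal
No form is phonotactically legal → 0.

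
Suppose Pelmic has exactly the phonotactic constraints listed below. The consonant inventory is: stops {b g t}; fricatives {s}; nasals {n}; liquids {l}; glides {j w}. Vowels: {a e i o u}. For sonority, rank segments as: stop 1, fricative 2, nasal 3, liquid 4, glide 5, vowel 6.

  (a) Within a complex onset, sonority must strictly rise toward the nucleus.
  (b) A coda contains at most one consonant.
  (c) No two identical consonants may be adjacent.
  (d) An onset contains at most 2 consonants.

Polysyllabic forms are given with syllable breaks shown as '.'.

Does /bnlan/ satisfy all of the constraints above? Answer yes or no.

/bnlan/ — violates constraint (d): syllable 1 onset /bnl/ has 3 consonants (> 2) → not permitted

no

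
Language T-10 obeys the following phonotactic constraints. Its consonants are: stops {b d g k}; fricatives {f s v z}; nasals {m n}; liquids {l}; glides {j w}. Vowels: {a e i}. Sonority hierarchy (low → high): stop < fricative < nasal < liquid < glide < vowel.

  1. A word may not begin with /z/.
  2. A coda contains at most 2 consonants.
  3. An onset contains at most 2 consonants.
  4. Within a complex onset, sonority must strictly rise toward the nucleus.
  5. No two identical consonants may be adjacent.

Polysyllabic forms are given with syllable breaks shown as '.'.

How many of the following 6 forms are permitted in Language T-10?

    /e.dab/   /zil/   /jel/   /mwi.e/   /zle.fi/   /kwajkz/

/e.dab/ — σ1 onset /∅/, coda /∅/ ok; σ2 onset /d/, coda /b/ ok → permitted
/zil/ — violates constraint 1: word begins with /z/ → not permitted
/jel/ — σ1 onset /j/, coda /l/ ok → permitted
/mwi.e/ — σ1 onset /mw/ (3→5 rises), coda /∅/ ok; σ2 onset /∅/, coda /∅/ ok → permitted
/zle.fi/ — violates constraint 1: word begins with /z/ → not permitted
/kwajkz/ — violates constraint 2: syllable 1 coda /jkz/ has 3 consonants (> 2) → not permitted
Permitted: /e.dab/, /jel/, /mwi.e/ → 3.

3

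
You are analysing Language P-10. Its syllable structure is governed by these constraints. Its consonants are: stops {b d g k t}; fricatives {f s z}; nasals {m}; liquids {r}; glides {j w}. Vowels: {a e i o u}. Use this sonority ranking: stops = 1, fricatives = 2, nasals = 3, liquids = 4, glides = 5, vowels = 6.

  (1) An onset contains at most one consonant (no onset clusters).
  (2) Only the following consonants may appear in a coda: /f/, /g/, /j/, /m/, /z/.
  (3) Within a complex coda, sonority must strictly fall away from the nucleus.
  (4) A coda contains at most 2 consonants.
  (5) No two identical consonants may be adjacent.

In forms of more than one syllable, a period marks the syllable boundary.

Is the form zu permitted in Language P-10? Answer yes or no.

zu — σ1 onset /z/, coda /∅/ ok → permitted

yes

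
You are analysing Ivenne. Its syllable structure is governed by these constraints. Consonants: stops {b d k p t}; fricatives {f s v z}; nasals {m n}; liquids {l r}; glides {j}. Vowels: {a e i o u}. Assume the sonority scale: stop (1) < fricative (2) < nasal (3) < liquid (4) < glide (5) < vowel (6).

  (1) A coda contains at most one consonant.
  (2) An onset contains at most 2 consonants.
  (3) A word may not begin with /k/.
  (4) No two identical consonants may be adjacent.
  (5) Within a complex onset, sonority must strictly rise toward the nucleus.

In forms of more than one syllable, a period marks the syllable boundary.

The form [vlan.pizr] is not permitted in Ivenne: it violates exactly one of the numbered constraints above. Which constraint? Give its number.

1

[vlan.pizr]: syllable 2 coda /zr/ has 2 consonants (> 1).
This is a violation of constraint 1: "A coda contains at most one consonant."
The remaining constraints (2, 3, 4, 5) are satisfied.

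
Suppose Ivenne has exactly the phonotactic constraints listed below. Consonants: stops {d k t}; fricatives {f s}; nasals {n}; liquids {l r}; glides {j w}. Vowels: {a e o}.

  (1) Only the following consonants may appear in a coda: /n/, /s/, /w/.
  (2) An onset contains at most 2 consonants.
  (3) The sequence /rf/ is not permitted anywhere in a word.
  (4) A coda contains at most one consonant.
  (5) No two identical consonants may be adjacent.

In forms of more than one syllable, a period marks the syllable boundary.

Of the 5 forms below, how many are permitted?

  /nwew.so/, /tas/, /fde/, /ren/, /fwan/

5

/nwew.so/ — σ1 onset /nw/ (2C), coda /w/ ok; σ2 onset /s/, coda /∅/ ok → permitted
/tas/ — σ1 onset /t/, coda /s/ ok → permitted
/fde/ — σ1 onset /fd/ (2C), coda /∅/ ok → permitted
/ren/ — σ1 onset /r/, coda /n/ ok → permitted
/fwan/ — σ1 onset /fw/ (2C), coda /n/ ok → permitted
Permitted: /nwew.so/, /tas/, /fde/, /ren/, /fwan/ → 5.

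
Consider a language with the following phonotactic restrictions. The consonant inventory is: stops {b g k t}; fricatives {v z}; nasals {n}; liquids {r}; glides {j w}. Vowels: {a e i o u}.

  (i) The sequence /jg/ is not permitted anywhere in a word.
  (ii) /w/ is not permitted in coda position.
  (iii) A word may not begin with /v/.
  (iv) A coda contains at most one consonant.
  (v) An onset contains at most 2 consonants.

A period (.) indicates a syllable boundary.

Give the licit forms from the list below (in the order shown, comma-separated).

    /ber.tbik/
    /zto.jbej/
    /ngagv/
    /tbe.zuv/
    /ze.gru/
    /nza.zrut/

/ber.tbik/, /zto.jbej/, /tbe.zuv/, /ze.gru/, /nza.zrut/

/ber.tbik/ — σ1 onset /b/, coda /r/ ok; σ2 onset /tb/ (2C), coda /k/ ok → licit
/zto.jbej/ — σ1 onset /zt/ (2C), coda /∅/ ok; σ2 onset /jb/ (2C), coda /j/ ok → licit
/ngagv/ — violates constraint (iv): syllable 1 coda /gv/ has 2 consonants (> 1) → illicit
/tbe.zuv/ — σ1 onset /tb/ (2C), coda /∅/ ok; σ2 onset /z/, coda /v/ ok → licit
/ze.gru/ — σ1 onset /z/, coda /∅/ ok; σ2 onset /gr/ (2C), coda /∅/ ok → licit
/nza.zrut/ — σ1 onset /nz/ (2C), coda /∅/ ok; σ2 onset /zr/ (2C), coda /t/ ok → licit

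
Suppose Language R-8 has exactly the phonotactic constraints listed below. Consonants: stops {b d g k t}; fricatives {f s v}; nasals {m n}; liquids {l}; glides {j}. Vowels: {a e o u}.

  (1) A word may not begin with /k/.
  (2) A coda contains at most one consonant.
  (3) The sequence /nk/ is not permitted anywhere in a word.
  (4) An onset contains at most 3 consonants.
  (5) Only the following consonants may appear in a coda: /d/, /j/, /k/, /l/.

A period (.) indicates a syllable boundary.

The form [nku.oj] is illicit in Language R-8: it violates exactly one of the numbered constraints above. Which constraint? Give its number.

3

[nku.oj]: contains banned sequence /nk/.
This is a violation of constraint 3: "The sequence /nk/ is not permitted anywhere in a word."
The remaining constraints (1, 2, 4, 5) are satisfied.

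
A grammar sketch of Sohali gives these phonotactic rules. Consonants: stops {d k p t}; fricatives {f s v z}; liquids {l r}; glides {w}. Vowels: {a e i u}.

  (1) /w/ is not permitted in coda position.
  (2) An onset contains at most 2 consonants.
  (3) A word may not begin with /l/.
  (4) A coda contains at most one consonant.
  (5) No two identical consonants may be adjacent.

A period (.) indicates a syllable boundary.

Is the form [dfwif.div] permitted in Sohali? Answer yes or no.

no

[dfwif.div] — violates constraint 2: syllable 1 onset /dfw/ has 3 consonants (> 2) → not permitted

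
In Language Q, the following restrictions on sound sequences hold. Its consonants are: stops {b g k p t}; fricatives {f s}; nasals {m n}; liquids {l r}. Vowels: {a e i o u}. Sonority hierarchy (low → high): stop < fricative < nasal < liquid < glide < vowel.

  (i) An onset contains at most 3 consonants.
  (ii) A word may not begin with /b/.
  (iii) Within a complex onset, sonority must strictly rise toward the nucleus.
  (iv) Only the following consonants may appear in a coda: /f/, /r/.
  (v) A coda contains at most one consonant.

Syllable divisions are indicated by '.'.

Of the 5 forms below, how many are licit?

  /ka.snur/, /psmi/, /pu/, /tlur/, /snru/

5

/ka.snur/ — σ1 onset /k/, coda /∅/ ok; σ2 onset /sn/ (2→3 rises), coda /r/ ok → licit
/psmi/ — σ1 onset /psm/ (1→2→3 rises), coda /∅/ ok → licit
/pu/ — σ1 onset /p/, coda /∅/ ok → licit
/tlur/ — σ1 onset /tl/ (1→4 rises), coda /r/ ok → licit
/snru/ — σ1 onset /snr/ (2→3→4 rises), coda /∅/ ok → licit
Licit: /ka.snur/, /psmi/, /pu/, /tlur/, /snru/ → 5.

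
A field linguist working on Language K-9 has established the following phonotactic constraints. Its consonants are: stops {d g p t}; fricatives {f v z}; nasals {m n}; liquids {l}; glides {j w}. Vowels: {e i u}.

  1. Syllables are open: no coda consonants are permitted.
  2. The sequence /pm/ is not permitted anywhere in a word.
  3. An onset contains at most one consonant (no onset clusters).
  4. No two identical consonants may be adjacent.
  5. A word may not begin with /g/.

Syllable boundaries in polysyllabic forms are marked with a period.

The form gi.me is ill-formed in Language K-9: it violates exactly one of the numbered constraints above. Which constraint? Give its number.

gi.me: word begins with /g/.
This is a violation of constraint 5: "A word may not begin with /g/."
The remaining constraints (1, 2, 3, 4) are satisfied.

5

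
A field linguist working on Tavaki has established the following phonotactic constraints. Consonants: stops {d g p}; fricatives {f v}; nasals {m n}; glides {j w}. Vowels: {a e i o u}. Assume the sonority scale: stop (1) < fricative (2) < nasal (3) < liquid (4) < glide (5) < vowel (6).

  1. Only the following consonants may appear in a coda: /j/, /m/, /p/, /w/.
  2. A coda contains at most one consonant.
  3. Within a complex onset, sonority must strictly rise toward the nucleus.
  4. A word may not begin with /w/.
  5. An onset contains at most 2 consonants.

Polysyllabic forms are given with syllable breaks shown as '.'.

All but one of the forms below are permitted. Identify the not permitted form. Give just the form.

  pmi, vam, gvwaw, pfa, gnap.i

pmi — σ1 onset /pm/ (1→3 rises), coda /∅/ ok → permitted
vam — σ1 onset /v/, coda /m/ ok → permitted
gvwaw — violates constraint 5: syllable 1 onset /gvw/ has 3 consonants (> 2) → not permitted
pfa — σ1 onset /pf/ (1→2 rises), coda /∅/ ok → permitted
gnap.i — σ1 onset /gn/ (1→3 rises), coda /p/ ok; σ2 onset /∅/, coda /∅/ ok → permitted

gvwaw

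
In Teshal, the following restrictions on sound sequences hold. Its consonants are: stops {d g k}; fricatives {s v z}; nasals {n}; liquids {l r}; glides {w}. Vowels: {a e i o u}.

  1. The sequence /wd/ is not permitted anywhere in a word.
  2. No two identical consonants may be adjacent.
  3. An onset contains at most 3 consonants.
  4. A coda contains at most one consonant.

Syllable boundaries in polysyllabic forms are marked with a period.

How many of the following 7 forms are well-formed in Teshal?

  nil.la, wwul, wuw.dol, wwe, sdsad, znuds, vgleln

1

nil.la — violates constraint 2: adjacent identical consonants /ll/ → ill-formed
wwul — violates constraint 2: adjacent identical consonants /ww/ → ill-formed
wuw.dol — violates constraint 1: contains banned sequence /wd/ → ill-formed
wwe — violates constraint 2: adjacent identical consonants /ww/ → ill-formed
sdsad — σ1 onset /sds/ (3C), coda /d/ ok → well-formed
znuds — violates constraint 4: syllable 1 coda /ds/ has 2 consonants (> 1) → ill-formed
vgleln — violates constraint 4: syllable 1 coda /ln/ has 2 consonants (> 1) → ill-formed
Well-formed: sdsad → 1.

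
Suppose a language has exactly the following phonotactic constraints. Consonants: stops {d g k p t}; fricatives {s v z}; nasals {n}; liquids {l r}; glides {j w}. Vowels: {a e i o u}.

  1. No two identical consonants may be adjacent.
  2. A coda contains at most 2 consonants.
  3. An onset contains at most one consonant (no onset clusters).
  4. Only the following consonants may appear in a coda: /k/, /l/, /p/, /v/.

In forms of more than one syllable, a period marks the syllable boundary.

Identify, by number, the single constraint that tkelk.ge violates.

3

tkelk.ge: syllable 1 onset /tk/ has 2 consonants (> 1).
This is a violation of constraint 3: "An onset contains at most one consonant (no onset clusters)."
The remaining constraints (1, 2, 4) are satisfied.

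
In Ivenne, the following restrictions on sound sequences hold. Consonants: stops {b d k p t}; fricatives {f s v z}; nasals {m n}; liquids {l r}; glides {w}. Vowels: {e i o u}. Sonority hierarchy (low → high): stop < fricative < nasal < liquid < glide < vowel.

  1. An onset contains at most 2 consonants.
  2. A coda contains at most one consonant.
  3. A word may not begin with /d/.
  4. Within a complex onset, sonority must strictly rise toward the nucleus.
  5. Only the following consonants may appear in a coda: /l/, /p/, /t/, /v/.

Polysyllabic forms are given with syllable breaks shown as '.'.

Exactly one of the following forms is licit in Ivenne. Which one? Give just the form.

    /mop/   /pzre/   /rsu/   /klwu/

/mop/

/mop/ — σ1 onset /m/, coda /p/ ok → licit
/pzre/ — violates constraint 1: syllable 1 onset /pzr/ has 3 consonants (> 2) → illicit
/rsu/ — violates constraint 4: syllable 1 onset /rs/: /r/ (liquid, 4) → /s/ (fricative, 2) does not rise → illicit
/klwu/ — violates constraint 1: syllable 1 onset /klw/ has 3 consonants (> 2) → illicit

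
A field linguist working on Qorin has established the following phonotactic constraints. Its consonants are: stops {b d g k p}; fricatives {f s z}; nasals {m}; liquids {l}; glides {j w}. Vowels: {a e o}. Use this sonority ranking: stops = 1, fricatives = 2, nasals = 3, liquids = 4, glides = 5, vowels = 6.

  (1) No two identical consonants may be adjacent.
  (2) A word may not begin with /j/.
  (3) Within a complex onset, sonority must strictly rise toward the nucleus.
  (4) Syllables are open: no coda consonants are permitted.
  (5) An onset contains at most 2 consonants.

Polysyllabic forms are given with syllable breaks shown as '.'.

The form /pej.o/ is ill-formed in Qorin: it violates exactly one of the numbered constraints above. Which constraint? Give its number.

/pej.o/: syllable 1 coda /j/ has 1 consonant (> 0).
This is a violation of constraint 4: "Syllables are open: no coda consonants are permitted."
The remaining constraints (1, 2, 3, 5) are satisfied.

4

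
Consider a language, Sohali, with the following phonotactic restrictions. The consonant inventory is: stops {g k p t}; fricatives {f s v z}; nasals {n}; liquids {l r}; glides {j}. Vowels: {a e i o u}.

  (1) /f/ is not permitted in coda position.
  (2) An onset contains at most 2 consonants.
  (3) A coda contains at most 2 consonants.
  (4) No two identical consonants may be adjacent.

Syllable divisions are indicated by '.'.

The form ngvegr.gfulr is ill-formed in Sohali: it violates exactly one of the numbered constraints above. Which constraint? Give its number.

ngvegr.gfulr: syllable 1 onset /ngv/ has 3 consonants (> 2).
This is a violation of constraint 2: "An onset contains at most 2 consonants."
The remaining constraints (1, 3, 4) are satisfied.

2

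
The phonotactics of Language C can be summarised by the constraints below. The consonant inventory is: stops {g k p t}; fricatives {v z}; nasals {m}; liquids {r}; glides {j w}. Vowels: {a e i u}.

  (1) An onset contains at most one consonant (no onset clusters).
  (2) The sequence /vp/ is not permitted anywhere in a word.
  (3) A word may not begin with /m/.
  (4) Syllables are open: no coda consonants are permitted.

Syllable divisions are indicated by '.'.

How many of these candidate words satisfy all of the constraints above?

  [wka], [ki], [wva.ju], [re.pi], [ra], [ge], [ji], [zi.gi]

[wka] — violates constraint 1: syllable 1 onset /wk/ has 2 consonants (> 1) → illicit
[ki] — σ1 onset /k/, coda /∅/ ok → licit
[wva.ju] — violates constraint 1: syllable 1 onset /wv/ has 2 consonants (> 1) → illicit
[re.pi] — σ1 onset /r/, coda /∅/ ok; σ2 onset /p/, coda /∅/ ok → licit
[ra] — σ1 onset /r/, coda /∅/ ok → licit
[ge] — σ1 onset /g/, coda /∅/ ok → licit
[ji] — σ1 onset /j/, coda /∅/ ok → licit
[zi.gi] — σ1 onset /z/, coda /∅/ ok; σ2 onset /g/, coda /∅/ ok → licit
Licit: [ki], [re.pi], [ra], [ge], [ji], [zi.gi] → 6.

6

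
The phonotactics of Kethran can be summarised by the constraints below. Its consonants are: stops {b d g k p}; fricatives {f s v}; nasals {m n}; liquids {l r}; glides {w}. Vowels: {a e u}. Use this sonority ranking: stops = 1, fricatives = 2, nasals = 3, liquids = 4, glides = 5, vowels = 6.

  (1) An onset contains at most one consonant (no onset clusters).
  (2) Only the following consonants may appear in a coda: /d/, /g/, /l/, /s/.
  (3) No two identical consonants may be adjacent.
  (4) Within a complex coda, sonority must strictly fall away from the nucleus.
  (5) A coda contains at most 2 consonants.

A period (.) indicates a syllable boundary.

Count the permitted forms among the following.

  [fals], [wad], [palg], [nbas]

3

[fals] — σ1 onset /f/, coda /ls/ (4→2 falls) ok → permitted
[wad] — σ1 onset /w/, coda /d/ ok → permitted
[palg] — σ1 onset /p/, coda /lg/ (4→1 falls) ok → permitted
[nbas] — violates constraint 1: syllable 1 onset /nb/ has 2 consonants (> 1) → not permitted
Permitted: [fals], [wad], [palg] → 3.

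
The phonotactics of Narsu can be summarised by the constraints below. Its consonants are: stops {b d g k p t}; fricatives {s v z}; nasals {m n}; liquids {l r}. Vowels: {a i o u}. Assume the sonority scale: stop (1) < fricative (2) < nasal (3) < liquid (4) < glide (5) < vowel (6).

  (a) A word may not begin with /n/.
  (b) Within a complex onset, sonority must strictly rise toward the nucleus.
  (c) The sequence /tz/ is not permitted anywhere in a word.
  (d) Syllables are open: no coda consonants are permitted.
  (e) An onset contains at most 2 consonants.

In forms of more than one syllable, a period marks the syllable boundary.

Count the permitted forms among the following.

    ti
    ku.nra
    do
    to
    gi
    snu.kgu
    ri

6

ti — σ1 onset /t/, coda /∅/ ok → permitted
ku.nra — σ1 onset /k/, coda /∅/ ok; σ2 onset /nr/ (3→4 rises), coda /∅/ ok → permitted
do — σ1 onset /d/, coda /∅/ ok → permitted
to — σ1 onset /t/, coda /∅/ ok → permitted
gi — σ1 onset /g/, coda /∅/ ok → permitted
snu.kgu — violates constraint (b): syllable 2 onset /kg/: /k/ (stop, 1) → /g/ (stop, 1) does not rise → not permitted
ri — σ1 onset /r/, coda /∅/ ok → permitted
Permitted: ti, ku.nra, do, to, gi, ri → 6.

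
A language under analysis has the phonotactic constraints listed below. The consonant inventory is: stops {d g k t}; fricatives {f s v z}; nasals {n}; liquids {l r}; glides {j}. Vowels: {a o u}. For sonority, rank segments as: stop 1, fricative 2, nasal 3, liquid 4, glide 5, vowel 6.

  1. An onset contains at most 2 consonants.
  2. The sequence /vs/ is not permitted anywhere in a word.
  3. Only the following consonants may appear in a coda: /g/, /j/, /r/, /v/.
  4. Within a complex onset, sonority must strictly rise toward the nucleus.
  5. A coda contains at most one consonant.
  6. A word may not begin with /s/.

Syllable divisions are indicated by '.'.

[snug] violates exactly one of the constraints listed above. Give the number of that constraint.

[snug]: word begins with /s/.
This is a violation of constraint 6: "A word may not begin with /s/."
The remaining constraints (1, 2, 3, 4, 5) are satisfied.

6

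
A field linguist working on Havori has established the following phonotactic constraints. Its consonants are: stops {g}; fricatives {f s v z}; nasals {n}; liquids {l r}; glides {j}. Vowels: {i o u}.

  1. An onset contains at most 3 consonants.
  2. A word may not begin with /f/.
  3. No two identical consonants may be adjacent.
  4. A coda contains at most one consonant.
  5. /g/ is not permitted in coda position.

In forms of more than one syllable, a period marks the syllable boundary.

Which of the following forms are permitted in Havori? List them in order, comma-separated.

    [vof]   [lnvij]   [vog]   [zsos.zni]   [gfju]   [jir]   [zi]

[vof] — σ1 onset /v/, coda /f/ ok → permitted
[lnvij] — σ1 onset /lnv/ (3C), coda /j/ ok → permitted
[vog] — violates constraint 5: syllable 1 coda contains /g/ → not permitted
[zsos.zni] — σ1 onset /zs/ (2C), coda /s/ ok; σ2 onset /zn/ (2C), coda /∅/ ok → permitted
[gfju] — σ1 onset /gfj/ (3C), coda /∅/ ok → permitted
[jir] — σ1 onset /j/, coda /r/ ok → permitted
[zi] — σ1 onset /z/, coda /∅/ ok → permitted

[vof], [lnvij], [zsos.zni], [gfju], [jir], [zi]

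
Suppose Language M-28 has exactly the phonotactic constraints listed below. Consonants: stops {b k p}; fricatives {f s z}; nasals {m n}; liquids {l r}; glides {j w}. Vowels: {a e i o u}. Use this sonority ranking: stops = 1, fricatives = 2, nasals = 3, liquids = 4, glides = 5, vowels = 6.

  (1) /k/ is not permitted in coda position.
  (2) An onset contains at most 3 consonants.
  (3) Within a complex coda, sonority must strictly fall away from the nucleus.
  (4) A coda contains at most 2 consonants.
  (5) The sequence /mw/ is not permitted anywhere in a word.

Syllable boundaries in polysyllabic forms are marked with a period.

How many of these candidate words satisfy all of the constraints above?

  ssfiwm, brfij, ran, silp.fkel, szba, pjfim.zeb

ssfiwm — σ1 onset /ssf/ (3C), coda /wm/ (5→3 falls) ok → well-formed
brfij — σ1 onset /brf/ (3C), coda /j/ ok → well-formed
ran — σ1 onset /r/, coda /n/ ok → well-formed
silp.fkel — σ1 onset /s/, coda /lp/ (4→1 falls) ok; σ2 onset /fk/ (2C), coda /l/ ok → well-formed
szba — σ1 onset /szb/ (3C), coda /∅/ ok → well-formed
pjfim.zeb — σ1 onset /pjf/ (3C), coda /m/ ok; σ2 onset /z/, coda /b/ ok → well-formed
Well-formed: ssfiwm, brfij, ran, silp.fkel, szba, pjfim.zeb → 6.

6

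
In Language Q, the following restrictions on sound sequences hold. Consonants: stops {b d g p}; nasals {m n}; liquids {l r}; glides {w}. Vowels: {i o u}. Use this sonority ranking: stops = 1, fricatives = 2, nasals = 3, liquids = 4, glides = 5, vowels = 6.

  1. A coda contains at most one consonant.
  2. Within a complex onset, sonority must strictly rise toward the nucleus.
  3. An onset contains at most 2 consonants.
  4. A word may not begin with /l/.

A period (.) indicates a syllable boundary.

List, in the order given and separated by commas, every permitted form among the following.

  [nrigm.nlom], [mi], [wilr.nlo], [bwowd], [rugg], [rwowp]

[mi]

[nrigm.nlom] — violates constraint 1: syllable 1 coda /gm/ has 2 consonants (> 1) → not permitted
[mi] — σ1 onset /m/, coda /∅/ ok → permitted
[wilr.nlo] — violates constraint 1: syllable 1 coda /lr/ has 2 consonants (> 1) → not permitted
[bwowd] — violates constraint 1: syllable 1 coda /wd/ has 2 consonants (> 1) → not permitted
[rugg] — violates constraint 1: syllable 1 coda /gg/ has 2 consonants (> 1) → not permitted
[rwowp] — violates constraint 1: syllable 1 coda /wp/ has 2 consonants (> 1) → not permitted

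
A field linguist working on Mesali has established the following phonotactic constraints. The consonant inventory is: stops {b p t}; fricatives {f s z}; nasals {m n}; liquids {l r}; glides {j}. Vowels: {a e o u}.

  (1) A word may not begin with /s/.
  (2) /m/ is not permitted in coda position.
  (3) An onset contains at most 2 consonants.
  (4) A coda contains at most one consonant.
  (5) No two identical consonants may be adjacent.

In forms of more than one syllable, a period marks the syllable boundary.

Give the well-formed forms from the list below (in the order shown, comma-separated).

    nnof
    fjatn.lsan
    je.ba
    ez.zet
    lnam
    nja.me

je.ba, nja.me

nnof — violates constraint 5: adjacent identical consonants /nn/ → ill-formed
fjatn.lsan — violates constraint 4: syllable 1 coda /tn/ has 2 consonants (> 1) → ill-formed
je.ba — σ1 onset /j/, coda /∅/ ok; σ2 onset /b/, coda /∅/ ok → well-formed
ez.zet — violates constraint 5: adjacent identical consonants /zz/ → ill-formed
lnam — violates constraint 2: syllable 1 coda contains /m/ → ill-formed
nja.me — σ1 onset /nj/ (2C), coda /∅/ ok; σ2 onset /m/, coda /∅/ ok → well-formed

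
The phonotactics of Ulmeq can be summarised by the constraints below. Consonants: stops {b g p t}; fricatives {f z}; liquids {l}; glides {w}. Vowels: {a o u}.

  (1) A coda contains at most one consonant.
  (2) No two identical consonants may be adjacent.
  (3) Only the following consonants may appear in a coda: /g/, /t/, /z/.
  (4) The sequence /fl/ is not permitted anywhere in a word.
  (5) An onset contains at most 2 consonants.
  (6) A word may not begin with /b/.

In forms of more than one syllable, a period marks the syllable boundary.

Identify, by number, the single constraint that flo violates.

4

flo: contains banned sequence /fl/.
This is a violation of constraint 4: "The sequence /fl/ is not permitted anywhere in a word."
The remaining constraints (1, 2, 3, 5, 6) are satisfied.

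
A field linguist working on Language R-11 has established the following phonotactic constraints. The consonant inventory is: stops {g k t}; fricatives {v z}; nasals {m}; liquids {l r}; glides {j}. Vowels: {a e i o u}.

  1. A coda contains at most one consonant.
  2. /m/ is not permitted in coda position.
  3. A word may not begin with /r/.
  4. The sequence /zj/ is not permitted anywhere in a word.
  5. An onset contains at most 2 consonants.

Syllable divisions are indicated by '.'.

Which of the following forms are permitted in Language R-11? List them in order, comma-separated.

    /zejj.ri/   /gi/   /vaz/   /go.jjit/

/zejj.ri/ — violates constraint 1: syllable 1 coda /jj/ has 2 consonants (> 1) → not permitted
/gi/ — σ1 onset /g/, coda /∅/ ok → permitted
/vaz/ — σ1 onset /v/, coda /z/ ok → permitted
/go.jjit/ — σ1 onset /g/, coda /∅/ ok; σ2 onset /jj/ (2C), coda /t/ ok → permitted

/gi/, /vaz/, /go.jjit/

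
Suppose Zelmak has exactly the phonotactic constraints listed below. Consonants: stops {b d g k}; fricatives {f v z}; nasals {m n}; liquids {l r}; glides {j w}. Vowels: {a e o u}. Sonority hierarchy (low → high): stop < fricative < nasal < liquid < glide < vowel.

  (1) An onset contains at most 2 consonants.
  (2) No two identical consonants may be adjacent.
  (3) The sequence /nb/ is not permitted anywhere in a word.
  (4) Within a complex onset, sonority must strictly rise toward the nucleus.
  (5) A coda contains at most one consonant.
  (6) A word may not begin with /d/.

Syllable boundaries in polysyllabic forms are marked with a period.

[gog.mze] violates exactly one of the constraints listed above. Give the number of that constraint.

[gog.mze]: syllable 2 onset /mz/: /m/ (nasal, 3) → /z/ (fricative, 2) does not rise.
This is a violation of constraint 4: "Within a complex onset, sonority must strictly rise toward the nucleus."
The remaining constraints (1, 2, 3, 5, 6) are satisfied.

4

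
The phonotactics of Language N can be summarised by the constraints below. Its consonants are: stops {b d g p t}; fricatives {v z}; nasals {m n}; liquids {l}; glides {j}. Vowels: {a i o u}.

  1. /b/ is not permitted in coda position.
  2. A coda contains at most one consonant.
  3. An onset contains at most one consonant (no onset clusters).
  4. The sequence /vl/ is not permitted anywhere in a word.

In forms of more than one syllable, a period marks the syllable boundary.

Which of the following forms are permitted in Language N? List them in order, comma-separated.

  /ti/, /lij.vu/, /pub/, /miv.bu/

/ti/ — σ1 onset /t/, coda /∅/ ok → permitted
/lij.vu/ — σ1 onset /l/, coda /j/ ok; σ2 onset /v/, coda /∅/ ok → permitted
/pub/ — violates constraint 1: syllable 1 coda contains /b/ → not permitted
/miv.bu/ — σ1 onset /m/, coda /v/ ok; σ2 onset /b/, coda /∅/ ok → permitted

/ti/, /lij.vu/, /miv.bu/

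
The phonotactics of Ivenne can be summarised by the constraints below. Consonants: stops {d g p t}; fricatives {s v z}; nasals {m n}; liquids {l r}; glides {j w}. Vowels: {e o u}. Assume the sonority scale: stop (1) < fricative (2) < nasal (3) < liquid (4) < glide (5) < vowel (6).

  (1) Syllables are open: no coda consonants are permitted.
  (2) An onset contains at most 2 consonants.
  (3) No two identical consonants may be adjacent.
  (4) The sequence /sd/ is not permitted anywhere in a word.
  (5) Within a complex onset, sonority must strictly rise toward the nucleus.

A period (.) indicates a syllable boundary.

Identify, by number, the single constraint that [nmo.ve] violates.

[nmo.ve]: syllable 1 onset /nm/: /n/ (nasal, 3) → /m/ (nasal, 3) does not rise.
This is a violation of constraint 5: "Within a complex onset, sonority must strictly rise toward the nucleus."
The remaining constraints (1, 2, 3, 4) are satisfied.

5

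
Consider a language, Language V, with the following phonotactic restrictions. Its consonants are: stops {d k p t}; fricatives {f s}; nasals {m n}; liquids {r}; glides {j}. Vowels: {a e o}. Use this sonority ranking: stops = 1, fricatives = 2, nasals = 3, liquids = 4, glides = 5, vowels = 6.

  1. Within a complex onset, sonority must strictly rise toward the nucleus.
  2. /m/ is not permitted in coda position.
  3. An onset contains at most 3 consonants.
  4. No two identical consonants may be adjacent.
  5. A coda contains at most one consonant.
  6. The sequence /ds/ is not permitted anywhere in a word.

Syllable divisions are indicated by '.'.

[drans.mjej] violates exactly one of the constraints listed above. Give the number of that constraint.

5

[drans.mjej]: syllable 1 coda /ns/ has 2 consonants (> 1).
This is a violation of constraint 5: "A coda contains at most one consonant."
The remaining constraints (1, 2, 3, 4, 6) are satisfied.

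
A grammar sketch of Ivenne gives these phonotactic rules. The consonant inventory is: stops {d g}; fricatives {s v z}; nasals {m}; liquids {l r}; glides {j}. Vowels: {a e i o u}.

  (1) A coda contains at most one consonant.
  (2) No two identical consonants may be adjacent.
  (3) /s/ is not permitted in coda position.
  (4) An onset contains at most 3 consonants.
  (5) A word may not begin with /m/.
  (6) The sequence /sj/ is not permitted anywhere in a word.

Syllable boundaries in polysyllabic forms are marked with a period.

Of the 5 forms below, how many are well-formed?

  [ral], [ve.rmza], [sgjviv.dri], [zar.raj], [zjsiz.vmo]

3

[ral] — σ1 onset /r/, coda /l/ ok → well-formed
[ve.rmza] — σ1 onset /v/, coda /∅/ ok; σ2 onset /rmz/ (3C), coda /∅/ ok → well-formed
[sgjviv.dri] — violates constraint 4: syllable 1 onset /sgjv/ has 4 consonants (> 3) → ill-formed
[zar.raj] — violates constraint 2: adjacent identical consonants /rr/ → ill-formed
[zjsiz.vmo] — σ1 onset /zjs/ (3C), coda /z/ ok; σ2 onset /vm/ (2C), coda /∅/ ok → well-formed
Well-formed: [ral], [ve.rmza], [zjsiz.vmo] → 3.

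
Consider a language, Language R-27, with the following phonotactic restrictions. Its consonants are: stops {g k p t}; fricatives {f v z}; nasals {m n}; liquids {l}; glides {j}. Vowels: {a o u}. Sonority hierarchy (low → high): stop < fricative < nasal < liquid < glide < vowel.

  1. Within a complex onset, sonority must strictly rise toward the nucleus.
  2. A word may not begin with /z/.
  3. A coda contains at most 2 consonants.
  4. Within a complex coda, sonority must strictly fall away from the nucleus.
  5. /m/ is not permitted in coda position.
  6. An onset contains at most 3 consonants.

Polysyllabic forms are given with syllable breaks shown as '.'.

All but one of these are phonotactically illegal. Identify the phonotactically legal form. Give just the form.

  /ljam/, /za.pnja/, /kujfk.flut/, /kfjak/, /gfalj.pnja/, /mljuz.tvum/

/kfjak/

/ljam/ — violates constraint 5: syllable 1 coda contains /m/ → phonotactically illegal
/za.pnja/ — violates constraint 2: word begins with /z/ → phonotactically illegal
/kujfk.flut/ — violates constraint 3: syllable 1 coda /jfk/ has 3 consonants (> 2) → phonotactically illegal
/kfjak/ — σ1 onset /kfj/ (1→2→5 rises), coda /k/ ok → phonotactically legal
/gfalj.pnja/ — violates constraint 4: syllable 1 coda /lj/: /l/ (liquid, 4) → /j/ (glide, 5) does not fall → phonotactically illegal
/mljuz.tvum/ — violates constraint 5: syllable 2 coda contains /m/ → phonotactically illegal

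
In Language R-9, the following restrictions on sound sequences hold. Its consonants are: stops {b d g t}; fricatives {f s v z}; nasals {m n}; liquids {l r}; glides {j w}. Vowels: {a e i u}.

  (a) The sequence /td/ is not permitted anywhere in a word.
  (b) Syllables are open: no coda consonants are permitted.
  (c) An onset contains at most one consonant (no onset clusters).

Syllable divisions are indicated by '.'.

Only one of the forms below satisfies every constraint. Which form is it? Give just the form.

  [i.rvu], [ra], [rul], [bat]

[i.rvu] — violates constraint (c): syllable 2 onset /rv/ has 2 consonants (> 1) → phonotactically illegal
[ra] — σ1 onset /r/, coda /∅/ ok → phonotactically legal
[rul] — violates constraint (b): syllable 1 coda /l/ has 1 consonant (> 0) → phonotactically illegal
[bat] — violates constraint (b): syllable 1 coda /t/ has 1 consonant (> 0) → phonotactically illegal

[ra]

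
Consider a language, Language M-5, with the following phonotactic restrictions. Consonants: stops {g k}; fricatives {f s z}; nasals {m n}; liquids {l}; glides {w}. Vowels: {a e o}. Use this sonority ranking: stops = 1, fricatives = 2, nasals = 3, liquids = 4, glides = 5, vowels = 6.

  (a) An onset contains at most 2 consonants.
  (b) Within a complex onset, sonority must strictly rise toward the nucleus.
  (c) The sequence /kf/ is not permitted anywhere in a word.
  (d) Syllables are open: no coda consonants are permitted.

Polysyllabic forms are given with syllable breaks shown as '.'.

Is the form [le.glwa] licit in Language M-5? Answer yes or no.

[le.glwa] — violates constraint (a): syllable 2 onset /glw/ has 3 consonants (> 2) → illicit

no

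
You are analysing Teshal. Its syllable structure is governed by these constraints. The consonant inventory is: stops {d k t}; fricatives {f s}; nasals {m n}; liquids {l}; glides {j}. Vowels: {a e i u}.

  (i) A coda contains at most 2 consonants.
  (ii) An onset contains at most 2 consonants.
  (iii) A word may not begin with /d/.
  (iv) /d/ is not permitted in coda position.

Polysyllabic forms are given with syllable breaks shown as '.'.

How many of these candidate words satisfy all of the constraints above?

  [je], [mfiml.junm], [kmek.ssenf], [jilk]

[je] — σ1 onset /j/, coda /∅/ ok → licit
[mfiml.junm] — σ1 onset /mf/ (2C), coda /ml/ (2C) ok; σ2 onset /j/, coda /nm/ (2C) ok → licit
[kmek.ssenf] — σ1 onset /km/ (2C), coda /k/ ok; σ2 onset /ss/ (2C), coda /nf/ (2C) ok → licit
[jilk] — σ1 onset /j/, coda /lk/ (2C) ok → licit
Licit: [je], [mfiml.junm], [kmek.ssenf], [jilk] → 4.

4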